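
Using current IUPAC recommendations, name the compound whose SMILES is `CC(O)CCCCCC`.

octan-2-ol

The longest carbon chain that includes the –OH group has 8 carbons, so the parent hydride is octane.
An alcohol (–OH) is the principal characteristic group, giving the suffix -ol.
Number the chain so that numbering from this end puts the hydroxyl group at C-2 rather than C-7.
With this numbering: the hydroxyl at C-2.
The name is octan-2-ol.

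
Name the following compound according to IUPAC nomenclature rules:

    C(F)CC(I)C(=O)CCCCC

1-fluoro-3-iodononan-4-one

Counting along the main chain through the carbonyl gives 9 carbons: the parent is nonane.
The highest-priority functional group is a ketone (C=O on an internal carbon), so the name ends in -one.
The numbering direction is chosen so that numbering from this end puts the carbonyl group at C-4 rather than C-6.
This places the carbonyl at C-4; a fluoro group at C-1; an iodo group at C-3.
Substituent prefixes are cited in alphabetical order (multiplying prefixes like di-/tri- are ignored for ordering).
Putting it together: 1-fluoro-3-iodononan-4-one.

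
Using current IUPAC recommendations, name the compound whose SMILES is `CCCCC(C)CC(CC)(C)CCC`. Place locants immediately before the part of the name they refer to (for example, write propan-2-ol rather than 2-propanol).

4-ethyl-4,6-dimethyldecane

The longest continuous carbon chain has 10 atoms, so the parent hydride is decane.
Number the chain so that the substituent locant set {4,4,6} is lower than {5,7,7} at the first point of difference.
That gives an ethyl group at C-4; methyl groups at C-4 and C-6.
The substituents are ordered alphabetically, ignoring any di-/tri- multipliers.
Putting it together: 4-ethyl-4,6-dimethyldecane.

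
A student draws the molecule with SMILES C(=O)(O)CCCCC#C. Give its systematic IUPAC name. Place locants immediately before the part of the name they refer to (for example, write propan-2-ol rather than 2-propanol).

hept-6-ynoic acid

Counting along the main chain through the –COOH group and the multiple bond gives 7 carbons: the parent is heptane.
The highest-priority functional group is a carboxylic acid (terminal –COOH), so the name ends in -oic acid.
A C≡C triple bond in the chain gives the infix -yne-.
Choose the numbering such that the carboxylic acid carbon is C-1 by definition.
This places the triple bond between C-6 and C-7.
Assembling the pieces gives hept-6-ynoic acid.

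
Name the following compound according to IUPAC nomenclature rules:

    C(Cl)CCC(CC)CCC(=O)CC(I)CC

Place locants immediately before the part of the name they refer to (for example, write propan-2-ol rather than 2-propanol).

11-chloro-8-ethyl-3-iodoundecan-5-one

The longest carbon chain that includes the carbonyl has 11 carbons, so the parent hydride is undecane.
A ketone (C=O on an internal carbon) is the principal characteristic group, giving the suffix -one.
Choose the numbering such that numbering from this end puts the carbonyl group at C-5 rather than C-7.
This places the carbonyl at C-5; a chloro group at C-11; an ethyl group at C-8; an iodo group at C-3.
Prefixes are listed alphabetically: chloro, ethyl, iodo.
Assembling the pieces gives 11-chloro-8-ethyl-3-iodoundecan-5-one.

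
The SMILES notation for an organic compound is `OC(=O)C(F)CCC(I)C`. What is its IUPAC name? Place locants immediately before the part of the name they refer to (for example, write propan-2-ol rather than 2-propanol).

2-fluoro-5-iodohexanoic acid

Counting along the main chain through the –COOH group gives 6 carbons: the parent is hexane.
The highest-priority functional group is a carboxylic acid (terminal –COOH), so the name ends in -oic acid.
Number the chain so that the carboxylic acid carbon is C-1 by definition.
With this numbering: a fluoro group at C-2; an iodo group at C-5.
The substituents are ordered alphabetically, ignoring any di-/tri- multipliers.
The name is 2-fluoro-5-iodohexanoic acid.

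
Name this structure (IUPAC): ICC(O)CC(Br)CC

4-bromo-1-iodohexan-2-ol

Counting along the main chain through the –OH group gives 6 carbons: the parent is hexane.
The principal characteristic group is an alcohol (–OH), named with the suffix -ol.
Number the chain so that numbering from this end puts the hydroxyl group at C-2 rather than C-5.
With this numbering: the hydroxyl at C-2; a bromo group at C-4; an iodo group at C-1.
The substituents are ordered alphabetically, ignoring any di-/tri- multipliers.
The name is 4-bromo-1-iodohexan-2-ol.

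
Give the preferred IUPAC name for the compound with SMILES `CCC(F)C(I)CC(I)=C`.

Counting along the main chain through the multiple bond gives 7 carbons: the parent is heptane.
A C=C double bond in the chain gives the infix -ene-.
Choose the numbering such that numbering from this end puts the double bond at C-1 rather than C-6.
That gives the double bond between C-1 and C-2; a fluoro group at C-5; iodo groups at C-2 and C-4.
Substituent prefixes are cited in alphabetical order (multiplying prefixes like di-/tri- are ignored for ordering).
Assembling the pieces gives 5-fluoro-2,4-diiodohept-1-ene.

5-fluoro-2,4-diiodohept-1-ene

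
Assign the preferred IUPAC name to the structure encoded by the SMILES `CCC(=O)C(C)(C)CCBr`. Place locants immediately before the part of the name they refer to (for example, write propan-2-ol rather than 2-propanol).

6-bromo-4,4-dimethylhexan-3-one

Counting along the main chain through the carbonyl gives 6 carbons: the parent is hexane.
The principal characteristic group is a ketone (C=O on an internal carbon), named with the suffix -one.
Number the chain so that numbering from this end puts the carbonyl group at C-3 rather than C-4.
That gives the carbonyl at C-3; a bromo group at C-6; two methyl groups at C-4.
Prefixes are listed alphabetically: bromo, methyl.
Assembling the pieces gives 6-bromo-4,4-dimethylhexan-3-one.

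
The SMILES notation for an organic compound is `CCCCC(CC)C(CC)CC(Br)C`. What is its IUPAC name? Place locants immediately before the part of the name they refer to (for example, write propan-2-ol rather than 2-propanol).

The parent chain contains 9 carbons (nonane).
Choose the numbering such that the substituent locant set {2,4,5} is lower than {5,6,8} at the first point of difference.
That gives a bromo group at C-2; ethyl groups at C-4 and C-5.
Substituent prefixes are cited in alphabetical order (multiplying prefixes like di-/tri- are ignored for ordering).
The name is 2-bromo-4,5-diethylnonane.

2-bromo-4,5-diethylnonane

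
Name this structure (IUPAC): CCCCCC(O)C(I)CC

The longest chain bearing the –OH group is 9 carbons long (nonane).
The highest-priority functional group is an alcohol (–OH), so the name ends in -ol.
Number the chain so that numbering from this end puts the hydroxyl group at C-4 rather than C-6.
With this numbering: the hydroxyl at C-4; an iodo group at C-3.
The name is 3-iodononan-4-ol.

3-iodononan-4-ol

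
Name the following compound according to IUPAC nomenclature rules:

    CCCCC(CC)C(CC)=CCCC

5,6-diethyldec-4-ene

The longest carbon chain that includes the multiple bond has 10 carbons, so the parent hydride is decane.
A C=C double bond in the chain gives the infix -ene-.
Number the chain so that numbering from this end puts the double bond at C-4 rather than C-6.
That gives the double bond between C-4 and C-5; ethyl groups at C-5 and C-6.
Assembling the pieces gives 5,6-diethyldec-4-ene.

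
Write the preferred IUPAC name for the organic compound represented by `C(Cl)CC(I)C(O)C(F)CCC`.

1-chloro-5-fluoro-3-iodooctan-4-ol

The longest carbon chain that includes the –OH group has 8 carbons, so the parent hydride is octane.
The principal characteristic group is an alcohol (–OH), named with the suffix -ol.
Choose the numbering such that numbering from this end puts the hydroxyl group at C-4 rather than C-5.
With this numbering: the hydroxyl at C-4; a chloro group at C-1; a fluoro group at C-5; an iodo group at C-3.
Substituent prefixes are cited in alphabetical order (multiplying prefixes like di-/tri- are ignored for ordering).
Assembling the pieces gives 1-chloro-5-fluoro-3-iodooctan-4-ol.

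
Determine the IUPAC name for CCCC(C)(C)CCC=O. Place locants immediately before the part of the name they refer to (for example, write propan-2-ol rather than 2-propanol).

4,4-dimethylheptanal

The longest carbon chain that includes the –CHO group has 7 carbons, so the parent hydride is heptane.
The highest-priority functional group is an aldehyde (terminal –CHO), so the name ends in -al.
Number the chain so that the aldehyde carbon is C-1 by definition.
This places two methyl groups at C-4.
The name is 4,4-dimethylheptanal.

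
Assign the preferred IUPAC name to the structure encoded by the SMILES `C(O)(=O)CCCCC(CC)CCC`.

6-ethylnonanoic acid

The longest carbon chain that includes the –COOH group has 9 carbons, so the parent hydride is nonane.
The principal characteristic group is a carboxylic acid (terminal –COOH), named with the suffix -oic acid.
The numbering direction is chosen so that the carboxylic acid carbon is C-1 by definition.
This places an ethyl group at C-6.
The name is 6-ethylnonanoic acid.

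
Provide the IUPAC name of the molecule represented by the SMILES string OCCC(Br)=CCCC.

Counting along the main chain through the –OH group and the multiple bond gives 7 carbons: the parent is heptane.
The highest-priority functional group is an alcohol (–OH), so the name ends in -ol.
There is one C=C double bond, indicated by the ending -ene.
The numbering direction is chosen so that numbering from this end puts the hydroxyl group at C-1 rather than C-7.
With this numbering: the hydroxyl at C-1; the double bond between C-3 and C-4; a bromo group at C-3.
The name is 3-bromohept-3-en-1-ol.

3-bromohept-3-en-1-ol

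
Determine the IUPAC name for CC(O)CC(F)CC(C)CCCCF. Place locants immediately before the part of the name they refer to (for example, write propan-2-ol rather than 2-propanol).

4,10-difluoro-6-methyldecan-2-ol

Counting along the main chain through the –OH group gives 10 carbons: the parent is decane.
The highest-priority functional group is an alcohol (–OH), so the name ends in -ol.
Choose the numbering such that numbering from this end puts the hydroxyl group at C-2 rather than C-9.
That gives the hydroxyl at C-2; fluoro groups at C-4 and C-10; a methyl group at C-6.
Substituent prefixes are cited in alphabetical order (multiplying prefixes like di-/tri- are ignored for ordering).
Assembling the pieces gives 4,10-difluoro-6-methyldecan-2-ol.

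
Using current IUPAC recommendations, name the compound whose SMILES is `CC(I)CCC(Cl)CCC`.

5-chloro-2-iodooctane

The longest continuous carbon chain has 8 atoms, so the parent hydride is octane.
The numbering direction is chosen so that the substituent locant set {2,5} is lower than {4,7} at the first point of difference.
With this numbering: a chloro group at C-5; an iodo group at C-2.
Prefixes are listed alphabetically: chloro, iodo.
Putting it together: 5-chloro-2-iodooctane.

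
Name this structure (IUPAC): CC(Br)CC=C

4-bromopent-1-ene

The longest chain bearing the multiple bond is 5 carbons long (pentane).
The chain contains a C=C double bond, so the unsaturation ending is -ene.
Choose the numbering such that numbering from this end puts the double bond at C-1 rather than C-4.
This places the double bond between C-1 and C-2; a bromo group at C-4.
Putting it together: 4-bromopent-1-ene.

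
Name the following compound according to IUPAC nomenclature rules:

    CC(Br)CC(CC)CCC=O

6-bromo-4-ethylheptanal

The longest chain bearing the –CHO group is 7 carbons long (heptane).
The highest-priority functional group is an aldehyde (terminal –CHO), so the name ends in -al.
Number the chain so that the aldehyde carbon is C-1 by definition.
This places a bromo group at C-6; an ethyl group at C-4.
Substituent prefixes are cited in alphabetical order (multiplying prefixes like di-/tri- are ignored for ordering).
Assembling the pieces gives 6-bromo-4-ethylheptanal.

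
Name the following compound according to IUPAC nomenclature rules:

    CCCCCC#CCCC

Counting along the main chain through the multiple bond gives 10 carbons: the parent is decane.
A C≡C triple bond in the chain gives the infix -yne-.
Number the chain so that numbering from this end puts the triple bond at C-4 rather than C-6.
With this numbering: the triple bond between C-4 and C-5.
The name is dec-4-yne.

dec-4-yne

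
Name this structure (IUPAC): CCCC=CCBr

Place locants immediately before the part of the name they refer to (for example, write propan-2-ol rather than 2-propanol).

1-bromohex-2-ene

The longest carbon chain that includes the multiple bond has 6 carbons, so the parent hydride is hexane.
There is one C=C double bond, indicated by the ending -ene.
Number the chain so that numbering from this end puts the double bond at C-2 rather than C-4.
With this numbering: the double bond between C-2 and C-3; a bromo group at C-1.
Assembling the pieces gives 1-bromohex-2-ene.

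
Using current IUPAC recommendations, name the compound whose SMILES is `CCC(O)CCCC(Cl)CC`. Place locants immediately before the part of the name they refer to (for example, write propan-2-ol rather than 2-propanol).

The longest chain bearing the –OH group is 9 carbons long (nonane).
The principal characteristic group is an alcohol (–OH), named with the suffix -ol.
Choose the numbering such that numbering from this end puts the hydroxyl group at C-3 rather than C-7.
With this numbering: the hydroxyl at C-3; a chloro group at C-7.
Putting it together: 7-chlorononan-3-ol.

7-chlorononan-3-ol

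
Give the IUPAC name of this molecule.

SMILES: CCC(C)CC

The parent chain contains 5 carbons (pentane).
The molecule is symmetric, so either numbering direction gives the same locants.
This places a methyl group at C-3.
Assembling the pieces gives 3-methylpentane.

3-methylpentane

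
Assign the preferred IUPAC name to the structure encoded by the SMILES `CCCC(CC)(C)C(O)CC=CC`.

Counting along the main chain through the –OH group and the multiple bond gives 9 carbons: the parent is nonane.
The highest-priority functional group is an alcohol (–OH), so the name ends in -ol.
The chain contains a C=C double bond, so the unsaturation ending is -ene.
The numbering direction is chosen so that numbering from this end puts the double bond at C-2 rather than C-7.
That gives the hydroxyl at C-5; the double bond between C-2 and C-3; an ethyl group at C-6; a methyl group at C-6.
Prefixes are listed alphabetically: ethyl, methyl.
Assembling the pieces gives 6-ethyl-6-methylnon-2-en-5-ol.

6-ethyl-6-methylnon-2-en-5-ol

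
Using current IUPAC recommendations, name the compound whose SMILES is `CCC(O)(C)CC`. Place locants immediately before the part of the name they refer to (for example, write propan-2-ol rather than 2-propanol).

3-methylpentan-3-ol

Counting along the main chain through the –OH group gives 5 carbons: the parent is pentane.
The principal characteristic group is an alcohol (–OH), named with the suffix -ol.
Both numbering directions give the same locant set; either may be used.
This places the hydroxyl at C-3; a methyl group at C-3.
Assembling the pieces gives 3-methylpentan-3-ol.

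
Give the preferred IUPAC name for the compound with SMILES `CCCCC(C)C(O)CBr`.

Counting along the main chain through the –OH group gives 7 carbons: the parent is heptane.
The highest-priority functional group is an alcohol (–OH), so the name ends in -ol.
Choose the numbering such that numbering from this end puts the hydroxyl group at C-2 rather than C-6.
This places the hydroxyl at C-2; a bromo group at C-1; a methyl group at C-3.
Substituent prefixes are cited in alphabetical order (multiplying prefixes like di-/tri- are ignored for ordering).
Putting it together: 1-bromo-3-methylheptan-2-ol.

1-bromo-3-methylheptan-2-ol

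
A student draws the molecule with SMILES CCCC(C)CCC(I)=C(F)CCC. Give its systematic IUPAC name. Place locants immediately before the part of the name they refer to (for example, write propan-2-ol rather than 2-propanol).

4-fluoro-5-iodo-8-methylundec-4-ene

Counting along the main chain through the multiple bond gives 11 carbons: the parent is undecane.
A C=C double bond in the chain gives the infix -ene-.
Number the chain so that numbering from this end puts the double bond at C-4 rather than C-7.
This places the double bond between C-4 and C-5; a fluoro group at C-4; an iodo group at C-5; a methyl group at C-8.
Prefixes are listed alphabetically: fluoro, iodo, methyl.
Putting it together: 4-fluoro-5-iodo-8-methylundec-4-ene.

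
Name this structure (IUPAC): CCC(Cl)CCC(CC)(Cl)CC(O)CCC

Counting along the main chain through the –OH group gives 11 carbons: the parent is undecane.
An alcohol (–OH) is the principal characteristic group, giving the suffix -ol.
Choose the numbering such that numbering from this end puts the hydroxyl group at C-4 rather than C-8.
This places the hydroxyl at C-4; chloro groups at C-6 and C-9; an ethyl group at C-6.
The substituents are ordered alphabetically, ignoring any di-/tri- multipliers.
Assembling the pieces gives 6,9-dichloro-6-ethylundecan-4-ol.

6,9-dichloro-6-ethylundecan-4-ol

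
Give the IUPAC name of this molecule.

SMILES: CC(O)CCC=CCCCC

Counting along the main chain through the –OH group and the multiple bond gives 10 carbons: the parent is decane.
The principal characteristic group is an alcohol (–OH), named with the suffix -ol.
The chain contains a C=C double bond, so the unsaturation ending is -ene.
Number the chain so that numbering from this end puts the hydroxyl group at C-2 rather than C-9.
With this numbering: the hydroxyl at C-2; the double bond between C-5 and C-6.
The name is dec-5-en-2-ol.

dec-5-en-2-ol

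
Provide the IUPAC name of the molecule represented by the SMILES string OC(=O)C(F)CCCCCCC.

The longest chain bearing the –COOH group is 9 carbons long (nonane).
The highest-priority functional group is a carboxylic acid (terminal –COOH), so the name ends in -oic acid.
Number the chain so that the carboxylic acid carbon is C-1 by definition.
With this numbering: a fluoro group at C-2.
The name is 2-fluorononanoic acid.

2-fluorononanoic acid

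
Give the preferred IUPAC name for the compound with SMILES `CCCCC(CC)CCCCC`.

The parent chain contains 10 carbons (decane).
Number the chain so that the substituent locant set {5} is lower than {6} at the first point of difference.
With this numbering: an ethyl group at C-5.
The name is 5-ethyldecane.

5-ethyldecane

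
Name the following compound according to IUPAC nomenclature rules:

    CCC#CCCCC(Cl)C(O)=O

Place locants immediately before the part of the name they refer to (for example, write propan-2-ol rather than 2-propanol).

The longest carbon chain that includes the –COOH group and the multiple bond has 9 carbons, so the parent hydride is nonane.
The principal characteristic group is a carboxylic acid (terminal –COOH), named with the suffix -oic acid.
A C≡C triple bond in the chain gives the infix -yne-.
Choose the numbering such that the carboxylic acid carbon is C-1 by definition.
This places the triple bond between C-6 and C-7; a chloro group at C-2.
The name is 2-chloronon-6-ynoic acid.

2-chloronon-6-ynoic acid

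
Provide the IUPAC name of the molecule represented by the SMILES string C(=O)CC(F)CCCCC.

3-fluorooctanal

Counting along the main chain through the –CHO group gives 8 carbons: the parent is octane.
The principal characteristic group is an aldehyde (terminal –CHO), named with the suffix -al.
Number the chain so that the aldehyde carbon is C-1 by definition.
That gives a fluoro group at C-3.
The name is 3-fluorooctanal.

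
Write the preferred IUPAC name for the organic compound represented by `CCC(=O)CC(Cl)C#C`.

The longest carbon chain that includes the carbonyl and the multiple bond has 7 carbons, so the parent hydride is heptane.
A ketone (C=O on an internal carbon) is the principal characteristic group, giving the suffix -one.
The chain contains a C≡C triple bond, so the unsaturation ending is -yne.
Number the chain so that numbering from this end puts the carbonyl group at C-3 rather than C-5.
With this numbering: the carbonyl at C-3; the triple bond between C-6 and C-7; a chloro group at C-5.
The name is 5-chlorohept-6-yn-3-one.

5-chlorohept-6-yn-3-one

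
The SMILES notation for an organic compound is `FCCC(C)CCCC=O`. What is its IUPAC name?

7-fluoro-5-methylheptanal

The longest chain bearing the –CHO group is 7 carbons long (heptane).
The principal characteristic group is an aldehyde (terminal –CHO), named with the suffix -al.
Choose the numbering such that the aldehyde carbon is C-1 by definition.
That gives a fluoro group at C-7; a methyl group at C-5.
Prefixes are listed alphabetically: fluoro, methyl.
Putting it together: 7-fluoro-5-methylheptanal.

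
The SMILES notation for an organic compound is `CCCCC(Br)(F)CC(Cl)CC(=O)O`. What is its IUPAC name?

Counting along the main chain through the –COOH group gives 9 carbons: the parent is nonane.
A carboxylic acid (terminal –COOH) is the principal characteristic group, giving the suffix -oic acid.
The numbering direction is chosen so that the carboxylic acid carbon is C-1 by definition.
With this numbering: a bromo group at C-5; a chloro group at C-3; a fluoro group at C-5.
Substituent prefixes are cited in alphabetical order (multiplying prefixes like di-/tri- are ignored for ordering).
Putting it together: 5-bromo-3-chloro-5-fluorononanoic acid.

5-bromo-3-chloro-5-fluorononanoic acid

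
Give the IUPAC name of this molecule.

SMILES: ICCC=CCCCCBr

8-bromo-1-iodooct-3-ene

Counting along the main chain through the multiple bond gives 8 carbons: the parent is octane.
There is one C=C double bond, indicated by the ending -ene.
Number the chain so that numbering from this end puts the double bond at C-3 rather than C-5.
This places the double bond between C-3 and C-4; a bromo group at C-8; an iodo group at C-1.
Prefixes are listed alphabetically: bromo, iodo.
Putting it together: 8-bromo-1-iodooct-3-ene.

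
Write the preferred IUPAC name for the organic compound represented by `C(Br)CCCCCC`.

1-bromoheptane

The longest carbon chain is 7 atoms: the parent is heptane.
The numbering direction is chosen so that the substituent locant set {1} is lower than {7} at the first point of difference.
With this numbering: a bromo group at C-1.
Putting it together: 1-bromoheptane.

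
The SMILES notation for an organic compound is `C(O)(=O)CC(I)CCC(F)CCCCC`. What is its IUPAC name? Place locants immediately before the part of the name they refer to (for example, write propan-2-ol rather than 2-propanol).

6-fluoro-3-iodoundecanoic acid

The longest carbon chain that includes the –COOH group has 11 carbons, so the parent hydride is undecane.
The highest-priority functional group is a carboxylic acid (terminal –COOH), so the name ends in -oic acid.
Choose the numbering such that the carboxylic acid carbon is C-1 by definition.
With this numbering: a fluoro group at C-6; an iodo group at C-3.
The substituents are ordered alphabetically, ignoring any di-/tri- multipliers.
Putting it together: 6-fluoro-3-iodoundecanoic acid.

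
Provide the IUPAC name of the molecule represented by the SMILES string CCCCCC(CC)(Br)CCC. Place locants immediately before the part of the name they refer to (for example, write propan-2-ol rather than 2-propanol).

4-bromo-4-ethylnonane

The longest carbon chain is 9 atoms: the parent is nonane.
Choose the numbering such that the substituent locant set {4,4} is lower than {6,6} at the first point of difference.
That gives a bromo group at C-4; an ethyl group at C-4.
The substituents are ordered alphabetically, ignoring any di-/tri- multipliers.
The name is 4-bromo-4-ethylnonane.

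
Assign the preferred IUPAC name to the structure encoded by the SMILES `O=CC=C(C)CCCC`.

The longest chain bearing the –CHO group and the multiple bond is 7 carbons long (heptane).
The highest-priority functional group is an aldehyde (terminal –CHO), so the name ends in -al.
There is one C=C double bond, indicated by the ending -ene.
Choose the numbering such that the aldehyde carbon is C-1 by definition.
That gives the double bond between C-2 and C-3; a methyl group at C-3.
Putting it together: 3-methylhept-2-enal.

3-methylhept-2-enal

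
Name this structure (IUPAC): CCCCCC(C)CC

The parent chain contains 8 carbons (octane).
Choose the numbering such that the substituent locant set {3} is lower than {6} at the first point of difference.
That gives a methyl group at C-3.
Putting it together: 3-methyloctane.

3-methyloctane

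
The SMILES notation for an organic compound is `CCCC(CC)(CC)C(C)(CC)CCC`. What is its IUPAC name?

The longest carbon chain is 8 atoms: the parent is octane.
Number the chain so that the locant sets are identical either way, so the alphabetically earlier ethyl substituent takes the lower locants ({4,4,5} rather than {4,5,5}, first differing at 4 vs 5).
That gives ethyl groups at C-4 (×2) and C-5; a methyl group at C-5.
The substituents are ordered alphabetically, ignoring any di-/tri- multipliers.
Putting it together: 4,4,5-triethyl-5-methyloctane.

4,4,5-triethyl-5-methyloctane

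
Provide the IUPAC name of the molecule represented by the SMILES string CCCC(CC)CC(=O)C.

4-ethylheptan-2-one

Counting along the main chain through the carbonyl gives 7 carbons: the parent is heptane.
The highest-priority functional group is a ketone (C=O on an internal carbon), so the name ends in -one.
Number the chain so that numbering from this end puts the carbonyl group at C-2 rather than C-6.
With this numbering: the carbonyl at C-2; an ethyl group at C-4.
Assembling the pieces gives 4-ethylheptan-2-one.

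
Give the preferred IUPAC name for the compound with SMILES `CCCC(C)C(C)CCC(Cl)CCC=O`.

The longest chain bearing the –CHO group is 11 carbons long (undecane).
The principal characteristic group is an aldehyde (terminal –CHO), named with the suffix -al.
Number the chain so that the aldehyde carbon is C-1 by definition.
This places a chloro group at C-4; methyl groups at C-7 and C-8.
The substituents are ordered alphabetically, ignoring any di-/tri- multipliers.
The name is 4-chloro-7,8-dimethylundecanal.

4-chloro-7,8-dimethylundecanal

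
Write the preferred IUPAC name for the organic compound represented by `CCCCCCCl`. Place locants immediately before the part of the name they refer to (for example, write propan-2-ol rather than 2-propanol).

1-chlorohexane

The longest continuous carbon chain has 6 atoms, so the parent hydride is hexane.
Choose the numbering such that the substituent locant set {1} is lower than {6} at the first point of difference.
This places a chloro group at C-1.
Assembling the pieces gives 1-chlorohexane.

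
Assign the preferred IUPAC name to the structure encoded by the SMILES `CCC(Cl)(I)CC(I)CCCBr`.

The longest continuous carbon chain has 8 atoms, so the parent hydride is octane.
Choose the numbering such that the substituent locant set {1,4,6,6} is lower than {3,3,5,8} at the first point of difference.
That gives a bromo group at C-1; a chloro group at C-6; iodo groups at C-4 and C-6.
The substituents are ordered alphabetically, ignoring any di-/tri- multipliers.
Assembling the pieces gives 1-bromo-6-chloro-4,6-diiodooctane.

1-bromo-6-chloro-4,6-diiodooctane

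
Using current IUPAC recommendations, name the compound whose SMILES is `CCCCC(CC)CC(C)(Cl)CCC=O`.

The longest carbon chain that includes the –CHO group has 10 carbons, so the parent hydride is decane.
The principal characteristic group is an aldehyde (terminal –CHO), named with the suffix -al.
The numbering direction is chosen so that the aldehyde carbon is C-1 by definition.
With this numbering: a chloro group at C-4; an ethyl group at C-6; a methyl group at C-4.
Substituent prefixes are cited in alphabetical order (multiplying prefixes like di-/tri- are ignored for ordering).
Assembling the pieces gives 4-chloro-6-ethyl-4-methyldecanal.

4-chloro-6-ethyl-4-methyldecanal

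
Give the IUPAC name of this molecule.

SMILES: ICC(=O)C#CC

Counting along the main chain through the carbonyl and the multiple bond gives 5 carbons: the parent is pentane.
A ketone (C=O on an internal carbon) is the principal characteristic group, giving the suffix -one.
A C≡C triple bond in the chain gives the infix -yne-.
The numbering direction is chosen so that numbering from this end puts the carbonyl group at C-2 rather than C-4.
With this numbering: the carbonyl at C-2; the triple bond between C-3 and C-4; an iodo group at C-1.
Assembling the pieces gives 1-iodopent-3-yn-2-one.

1-iodopent-3-yn-2-one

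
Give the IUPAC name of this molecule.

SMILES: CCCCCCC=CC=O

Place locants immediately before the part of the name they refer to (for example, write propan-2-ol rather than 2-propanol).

The longest carbon chain that includes the –CHO group and the multiple bond has 9 carbons, so the parent hydride is nonane.
An aldehyde (terminal –CHO) is the principal characteristic group, giving the suffix -al.
A C=C double bond in the chain gives the infix -ene-.
The numbering direction is chosen so that the aldehyde carbon is C-1 by definition.
With this numbering: the double bond between C-2 and C-3.
Putting it together: non-2-enal.

non-2-enal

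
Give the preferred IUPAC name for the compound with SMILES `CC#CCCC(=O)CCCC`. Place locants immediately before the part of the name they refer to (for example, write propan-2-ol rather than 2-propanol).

dec-8-yn-5-one

The longest carbon chain that includes the carbonyl and the multiple bond has 10 carbons, so the parent hydride is decane.
The principal characteristic group is a ketone (C=O on an internal carbon), named with the suffix -one.
The chain contains a C≡C triple bond, so the unsaturation ending is -yne.
The numbering direction is chosen so that numbering from this end puts the carbonyl group at C-5 rather than C-6.
This places the carbonyl at C-5; the triple bond between C-8 and C-9.
Putting it together: dec-8-yn-5-one.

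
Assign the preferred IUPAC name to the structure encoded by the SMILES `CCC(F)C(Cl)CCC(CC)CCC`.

4-chloro-7-ethyl-3-fluorodecane

The parent chain contains 10 carbons (decane).
The numbering direction is chosen so that the substituent locant set {3,4,7} is lower than {4,7,8} at the first point of difference.
This places a chloro group at C-4; an ethyl group at C-7; a fluoro group at C-3.
The substituents are ordered alphabetically, ignoring any di-/tri- multipliers.
Putting it together: 4-chloro-7-ethyl-3-fluorodecane.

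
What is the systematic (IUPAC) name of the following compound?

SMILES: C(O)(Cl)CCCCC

1-chlorohexan-1-ol

The longest chain bearing the –OH group is 6 carbons long (hexane).
An alcohol (–OH) is the principal characteristic group, giving the suffix -ol.
Number the chain so that numbering from this end puts the hydroxyl group at C-1 rather than C-6.
With this numbering: the hydroxyl at C-1; a chloro group at C-1.
Assembling the pieces gives 1-chlorohexan-1-ol.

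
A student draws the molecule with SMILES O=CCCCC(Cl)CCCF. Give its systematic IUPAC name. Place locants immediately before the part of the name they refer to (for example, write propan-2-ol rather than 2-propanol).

The longest chain bearing the –CHO group is 8 carbons long (octane).
An aldehyde (terminal –CHO) is the principal characteristic group, giving the suffix -al.
Choose the numbering such that the aldehyde carbon is C-1 by definition.
That gives a chloro group at C-5; a fluoro group at C-8.
Substituent prefixes are cited in alphabetical order (multiplying prefixes like di-/tri- are ignored for ordering).
Putting it together: 5-chloro-8-fluorooctanal.

5-chloro-8-fluorooctanal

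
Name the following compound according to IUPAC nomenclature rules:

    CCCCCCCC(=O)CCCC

The longest chain bearing the carbonyl is 12 carbons long (dodecane).
The principal characteristic group is a ketone (C=O on an internal carbon), named with the suffix -one.
Number the chain so that numbering from this end puts the carbonyl group at C-5 rather than C-8.
That gives the carbonyl at C-5.
The name is dodecan-5-one.

dodecan-5-one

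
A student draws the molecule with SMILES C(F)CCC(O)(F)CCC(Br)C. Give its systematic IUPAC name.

7-bromo-1,4-difluorooctan-4-ol

The longest chain bearing the –OH group is 8 carbons long (octane).
An alcohol (–OH) is the principal characteristic group, giving the suffix -ol.
The numbering direction is chosen so that numbering from this end puts the hydroxyl group at C-4 rather than C-5.
With this numbering: the hydroxyl at C-4; a bromo group at C-7; fluoro groups at C-1 and C-4.
The substituents are ordered alphabetically, ignoring any di-/tri- multipliers.
Putting it together: 7-bromo-1,4-difluorooctan-4-ol.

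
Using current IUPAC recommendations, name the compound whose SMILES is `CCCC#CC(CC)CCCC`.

6-ethyldec-4-yne

Counting along the main chain through the multiple bond gives 10 carbons: the parent is decane.
The chain contains a C≡C triple bond, so the unsaturation ending is -yne.
The numbering direction is chosen so that numbering from this end puts the triple bond at C-4 rather than C-6.
With this numbering: the triple bond between C-4 and C-5; an ethyl group at C-6.
The name is 6-ethyldec-4-yne.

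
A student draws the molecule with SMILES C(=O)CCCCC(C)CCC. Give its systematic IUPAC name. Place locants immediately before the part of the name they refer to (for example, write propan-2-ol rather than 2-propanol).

Counting along the main chain through the –CHO group gives 9 carbons: the parent is nonane.
An aldehyde (terminal –CHO) is the principal characteristic group, giving the suffix -al.
Number the chain so that the aldehyde carbon is C-1 by definition.
That gives a methyl group at C-6.
Putting it together: 6-methylnonanal.

6-methylnonanal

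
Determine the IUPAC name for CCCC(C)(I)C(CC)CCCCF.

5-ethyl-1-fluoro-6-iodo-6-methylnonane

The longest carbon chain is 9 atoms: the parent is nonane.
The numbering direction is chosen so that the substituent locant set {1,5,6,6} is lower than {4,4,5,9} at the first point of difference.
This places an ethyl group at C-5; a fluoro group at C-1; an iodo group at C-6; a methyl group at C-6.
Prefixes are listed alphabetically: ethyl, fluoro, iodo, methyl.
Assembling the pieces gives 5-ethyl-1-fluoro-6-iodo-6-methylnonane.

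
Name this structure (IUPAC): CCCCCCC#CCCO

The longest chain bearing the –OH group and the multiple bond is 10 carbons long (decane).
The highest-priority functional group is an alcohol (–OH), so the name ends in -ol.
The chain contains a C≡C triple bond, so the unsaturation ending is -yne.
The numbering direction is chosen so that numbering from this end puts the hydroxyl group at C-1 rather than C-10.
That gives the hydroxyl at C-1; the triple bond between C-3 and C-4.
Putting it together: dec-3-yn-1-ol.

dec-3-yn-1-ol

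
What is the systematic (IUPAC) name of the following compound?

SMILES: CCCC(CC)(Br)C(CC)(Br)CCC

4,5-dibromo-4,5-diethyloctane

The longest continuous carbon chain has 8 atoms, so the parent hydride is octane.
Both numbering directions give the same locant set; either may be used.
This places bromo groups at C-4 and C-5; ethyl groups at C-4 and C-5.
Prefixes are listed alphabetically: bromo, ethyl.
The name is 4,5-dibromo-4,5-diethyloctane.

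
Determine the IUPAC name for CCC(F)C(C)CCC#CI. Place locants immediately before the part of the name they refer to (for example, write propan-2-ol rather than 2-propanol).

Counting along the main chain through the multiple bond gives 8 carbons: the parent is octane.
The chain contains a C≡C triple bond, so the unsaturation ending is -yne.
The numbering direction is chosen so that numbering from this end puts the triple bond at C-1 rather than C-7.
That gives the triple bond between C-1 and C-2; a fluoro group at C-6; an iodo group at C-1; a methyl group at C-5.
Prefixes are listed alphabetically: fluoro, iodo, methyl.
Assembling the pieces gives 6-fluoro-1-iodo-5-methyloct-1-yne.

6-fluoro-1-iodo-5-methyloct-1-yne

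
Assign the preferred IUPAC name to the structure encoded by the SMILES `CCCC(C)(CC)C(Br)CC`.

The parent chain contains 7 carbons (heptane).
Number the chain so that the substituent locant set {3,4,4} is lower than {4,4,5} at the first point of difference.
With this numbering: a bromo group at C-3; an ethyl group at C-4; a methyl group at C-4.
The substituents are ordered alphabetically, ignoring any di-/tri- multipliers.
Assembling the pieces gives 3-bromo-4-ethyl-4-methylheptane.

3-bromo-4-ethyl-4-methylheptane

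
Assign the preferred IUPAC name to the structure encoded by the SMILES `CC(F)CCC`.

The longest continuous carbon chain has 5 atoms, so the parent hydride is pentane.
The numbering direction is chosen so that the substituent locant set {2} is lower than {4} at the first point of difference.
With this numbering: a fluoro group at C-2.
The name is 2-fluoropentane.

2-fluoropentane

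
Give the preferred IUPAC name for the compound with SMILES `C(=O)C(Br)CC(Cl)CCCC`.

2-bromo-4-chlorooctanal

The longest carbon chain that includes the –CHO group has 8 carbons, so the parent hydride is octane.
An aldehyde (terminal –CHO) is the principal characteristic group, giving the suffix -al.
The numbering direction is chosen so that the aldehyde carbon is C-1 by definition.
With this numbering: a bromo group at C-2; a chloro group at C-4.
The substituents are ordered alphabetically, ignoring any di-/tri- multipliers.
Assembling the pieces gives 2-bromo-4-chlorooctanal.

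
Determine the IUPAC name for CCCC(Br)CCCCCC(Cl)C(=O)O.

The longest carbon chain that includes the –COOH group has 11 carbons, so the parent hydride is undecane.
A carboxylic acid (terminal –COOH) is the principal characteristic group, giving the suffix -oic acid.
The numbering direction is chosen so that the carboxylic acid carbon is C-1 by definition.
That gives a bromo group at C-8; a chloro group at C-2.
Substituent prefixes are cited in alphabetical order (multiplying prefixes like di-/tri- are ignored for ordering).
Assembling the pieces gives 8-bromo-2-chloroundecanoic acid.

8-bromo-2-chloroundecanoic acid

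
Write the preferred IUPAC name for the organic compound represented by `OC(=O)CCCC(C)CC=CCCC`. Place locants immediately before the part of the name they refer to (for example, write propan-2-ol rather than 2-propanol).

Counting along the main chain through the –COOH group and the multiple bond gives 11 carbons: the parent is undecane.
The highest-priority functional group is a carboxylic acid (terminal –COOH), so the name ends in -oic acid.
There is one C=C double bond, indicated by the ending -ene.
The numbering direction is chosen so that the carboxylic acid carbon is C-1 by definition.
That gives the double bond between C-7 and C-8; a methyl group at C-5.
The name is 5-methylundec-7-enoic acid.

5-methylundec-7-enoic acid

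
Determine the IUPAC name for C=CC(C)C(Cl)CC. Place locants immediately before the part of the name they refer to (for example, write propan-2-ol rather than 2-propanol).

4-chloro-3-methylhex-1-ene

Counting along the main chain through the multiple bond gives 6 carbons: the parent is hexane.
There is one C=C double bond, indicated by the ending -ene.
Number the chain so that numbering from this end puts the double bond at C-1 rather than C-5.
That gives the double bond between C-1 and C-2; a chloro group at C-4; a methyl group at C-3.
Substituent prefixes are cited in alphabetical order (multiplying prefixes like di-/tri- are ignored for ordering).
Assembling the pieces gives 4-chloro-3-methylhex-1-ene.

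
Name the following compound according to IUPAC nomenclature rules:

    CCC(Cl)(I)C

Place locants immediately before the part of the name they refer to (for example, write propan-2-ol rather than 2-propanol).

2-chloro-2-iodobutane

The longest continuous carbon chain has 4 atoms, so the parent hydride is butane.
Number the chain so that the substituent locant set {2,2} is lower than {3,3} at the first point of difference.
This places a chloro group at C-2; an iodo group at C-2.
The substituents are ordered alphabetically, ignoring any di-/tri- multipliers.
Assembling the pieces gives 2-chloro-2-iodobutane.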